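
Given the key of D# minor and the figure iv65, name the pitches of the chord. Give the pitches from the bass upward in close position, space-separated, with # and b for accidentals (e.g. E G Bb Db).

The numeral's case and figure indicate a minor seventh chord. In D# minor its root, the subdominant, is G#.
Stacking thirds from G# gives G#-B-D#-F#.
The figured bass 65 indicates first inversion, placing the third (B) in the bass: B-D#-F#-G#.

B D# F# G#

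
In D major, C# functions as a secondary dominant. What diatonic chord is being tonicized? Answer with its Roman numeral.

The chord is a major triad on C#.
A dominant resolves down a perfect fifth: C# → F#. In D major, F# is scale degree 3, i.e. iii.

iii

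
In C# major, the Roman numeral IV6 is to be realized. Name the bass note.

A#

IV in C# major has root F#; the chord is F#-A#-C#.
The figure 6 means first inversion — the third is in the bass.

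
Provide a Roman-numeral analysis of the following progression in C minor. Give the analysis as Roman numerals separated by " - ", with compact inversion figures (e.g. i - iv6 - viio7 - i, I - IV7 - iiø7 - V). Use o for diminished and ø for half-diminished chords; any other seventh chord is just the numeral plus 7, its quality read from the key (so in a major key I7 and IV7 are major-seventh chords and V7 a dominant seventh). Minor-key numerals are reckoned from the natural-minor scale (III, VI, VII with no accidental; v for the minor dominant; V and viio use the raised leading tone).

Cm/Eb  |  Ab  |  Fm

i6 - VI - iv

Cm/Eb: root C is the tonic; minor triad there is i6.
Ab: root Ab is the submediant; major triad there is VI.
Fm has root F, degree 4 in C minor, so iv.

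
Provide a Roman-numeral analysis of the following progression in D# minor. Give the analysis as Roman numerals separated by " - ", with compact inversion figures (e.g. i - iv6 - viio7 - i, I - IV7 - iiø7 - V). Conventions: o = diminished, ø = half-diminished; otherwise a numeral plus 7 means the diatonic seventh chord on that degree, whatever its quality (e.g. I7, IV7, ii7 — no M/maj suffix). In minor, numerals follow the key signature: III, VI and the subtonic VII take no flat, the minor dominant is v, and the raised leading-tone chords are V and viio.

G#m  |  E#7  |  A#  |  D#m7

iv - V7/V - V - i7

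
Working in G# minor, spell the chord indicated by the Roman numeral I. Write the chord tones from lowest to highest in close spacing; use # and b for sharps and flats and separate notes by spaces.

I is the major tonic (Picardy third), borrowed from the parallel major. In G# minor that root is G#.
So the chord is G#-B#-D#.

G# B# D#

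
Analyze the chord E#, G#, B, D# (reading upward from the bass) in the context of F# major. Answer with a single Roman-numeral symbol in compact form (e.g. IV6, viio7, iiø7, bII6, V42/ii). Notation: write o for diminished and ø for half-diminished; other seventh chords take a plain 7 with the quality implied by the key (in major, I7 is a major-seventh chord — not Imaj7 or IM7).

viiø7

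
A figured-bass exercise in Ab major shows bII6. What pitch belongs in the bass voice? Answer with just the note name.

Db

bII in Ab major has root Bbb; the chord is Bbb-Db-Fb.
The figure 6 means first inversion — the third is in the bass.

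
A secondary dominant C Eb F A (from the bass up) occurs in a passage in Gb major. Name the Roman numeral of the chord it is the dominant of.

The chord is a dominant seventh chord on F.
A dominant resolves down a perfect fifth: F → Bb. In Gb major, Bb is scale degree 3, i.e. iii.

iii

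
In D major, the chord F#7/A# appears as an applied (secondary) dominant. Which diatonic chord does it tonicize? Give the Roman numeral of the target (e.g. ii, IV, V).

vi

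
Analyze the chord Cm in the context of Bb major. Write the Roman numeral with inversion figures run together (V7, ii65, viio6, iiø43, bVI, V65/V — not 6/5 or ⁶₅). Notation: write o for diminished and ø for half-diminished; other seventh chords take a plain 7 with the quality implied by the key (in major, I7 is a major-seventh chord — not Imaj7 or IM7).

ii

Stacked in thirds the chord is C-Eb-G: a minor triad on C.
C is scale degree 2 in Bb major, and a minor triad on that degree is written ii.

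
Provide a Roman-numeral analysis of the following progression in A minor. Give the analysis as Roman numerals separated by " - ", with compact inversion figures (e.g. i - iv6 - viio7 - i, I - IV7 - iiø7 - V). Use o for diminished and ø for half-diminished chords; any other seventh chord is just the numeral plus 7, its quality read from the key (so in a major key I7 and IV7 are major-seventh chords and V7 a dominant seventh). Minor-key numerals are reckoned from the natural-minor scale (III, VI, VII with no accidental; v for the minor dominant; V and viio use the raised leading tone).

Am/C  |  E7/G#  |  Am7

i6 - V65 - i7

Am/C: minor triad on A = scale degree 1 → i6.
E7/G#: root E is the dominant; dominant seventh chord there is V65.
Am7: minor seventh chord on A = scale degree 1 → i7.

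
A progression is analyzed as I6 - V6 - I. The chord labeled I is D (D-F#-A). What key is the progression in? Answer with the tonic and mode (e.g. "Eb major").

The anchor chord is a major triad on D, labeled I.
If D is scale degree 1 and the mode makes that degree carry a major triad, the tonic is D and the mode is major.

D major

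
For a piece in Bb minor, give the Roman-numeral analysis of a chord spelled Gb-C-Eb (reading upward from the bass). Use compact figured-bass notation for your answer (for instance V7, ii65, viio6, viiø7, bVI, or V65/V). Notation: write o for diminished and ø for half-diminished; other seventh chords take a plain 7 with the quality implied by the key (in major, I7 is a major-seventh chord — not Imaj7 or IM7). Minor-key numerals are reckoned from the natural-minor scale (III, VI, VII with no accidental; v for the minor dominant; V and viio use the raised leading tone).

iio64

Stacked in thirds the chord is C-Eb-Gb: a diminished triad on C.
C is scale degree 2 in Bb minor, and a diminished triad on that degree is written iio.
With Gb in the bass the chord is in second inversion, so the figured bass is 64.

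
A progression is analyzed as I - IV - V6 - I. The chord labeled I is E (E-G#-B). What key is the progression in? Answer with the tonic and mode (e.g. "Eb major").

E major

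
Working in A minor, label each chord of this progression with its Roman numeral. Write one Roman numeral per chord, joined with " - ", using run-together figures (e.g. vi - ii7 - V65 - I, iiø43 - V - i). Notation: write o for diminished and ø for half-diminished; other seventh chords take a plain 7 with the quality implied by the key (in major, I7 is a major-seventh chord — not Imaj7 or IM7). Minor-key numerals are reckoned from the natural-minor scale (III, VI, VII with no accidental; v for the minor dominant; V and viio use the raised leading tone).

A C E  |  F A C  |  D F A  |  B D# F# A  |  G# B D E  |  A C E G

A-C-E has root A, degree 1 in A minor, so i.
F-A-C: root F is the submediant; major triad there is VI.
D-F-A: root D is the subdominant; minor triad there is iv.
B-D#-F#-A: a dominant seventh chord on B, the applied dominant of V → V7/V.
G#-B-D-E: root E is the dominant; dominant seventh chord there is V65.
A-C-E-G: root A is the tonic; minor seventh chord there is i7.

i - VI - iv - V7/V - V65 - i7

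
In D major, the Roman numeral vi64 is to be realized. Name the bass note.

F#

vi in D major has root B; the chord is B-D-F#.
The figure 64 means second inversion — the fifth is in the bass.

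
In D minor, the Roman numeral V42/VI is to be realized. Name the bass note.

Eb

The applied chord V42/VI is rooted on F: F-A-C-Eb.
The figure 42 means third inversion — the seventh is in the bass.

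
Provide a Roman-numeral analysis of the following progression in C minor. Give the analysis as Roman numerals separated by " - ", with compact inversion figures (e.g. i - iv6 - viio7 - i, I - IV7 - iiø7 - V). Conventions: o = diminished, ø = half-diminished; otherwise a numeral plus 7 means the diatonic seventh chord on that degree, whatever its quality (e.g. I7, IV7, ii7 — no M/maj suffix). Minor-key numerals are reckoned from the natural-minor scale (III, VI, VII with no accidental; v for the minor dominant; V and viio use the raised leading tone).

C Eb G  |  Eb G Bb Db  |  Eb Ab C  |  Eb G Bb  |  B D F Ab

i - V7/VI - VI64 - III - viio7

C-Eb-G has root C, degree 1 in C minor, so i.
Eb-G-Bb-Db: chromatic; Eb is V of VI, so V7/VI.
Eb-Ab-C: major triad on Ab = scale degree 6 → VI64.
Eb-G-Bb: root Eb is the mediant; major triad there is III.
B-D-F-Ab: root B is the leading tone; fully diminished seventh chord there is viio7.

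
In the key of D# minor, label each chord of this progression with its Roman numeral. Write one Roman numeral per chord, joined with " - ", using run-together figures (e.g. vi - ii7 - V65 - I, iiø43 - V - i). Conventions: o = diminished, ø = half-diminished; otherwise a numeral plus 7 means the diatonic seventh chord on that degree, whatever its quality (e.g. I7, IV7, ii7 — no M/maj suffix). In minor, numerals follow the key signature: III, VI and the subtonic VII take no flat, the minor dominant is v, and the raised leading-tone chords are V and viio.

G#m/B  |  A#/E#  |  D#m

iv6 - V64 - i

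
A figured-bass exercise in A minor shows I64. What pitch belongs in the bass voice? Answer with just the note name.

I in A minor has root A; the chord is A-C#-E.
The figure 64 means second inversion — the fifth is in the bass.

E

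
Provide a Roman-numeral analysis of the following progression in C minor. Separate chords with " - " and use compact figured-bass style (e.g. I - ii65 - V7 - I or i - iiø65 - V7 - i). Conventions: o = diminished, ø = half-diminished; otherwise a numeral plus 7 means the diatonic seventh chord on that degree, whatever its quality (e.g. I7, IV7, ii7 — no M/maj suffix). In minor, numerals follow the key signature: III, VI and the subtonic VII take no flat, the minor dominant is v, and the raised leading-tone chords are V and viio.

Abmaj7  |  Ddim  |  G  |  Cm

VI7 - iio - V - i

Abmaj7 has root Ab, degree 6 in C minor, so VI7.
Ddim: diminished triad on D = scale degree 2 → iio.
G: root G is the dominant; major triad there is V.
Cm: root C is the tonic; minor triad there is i.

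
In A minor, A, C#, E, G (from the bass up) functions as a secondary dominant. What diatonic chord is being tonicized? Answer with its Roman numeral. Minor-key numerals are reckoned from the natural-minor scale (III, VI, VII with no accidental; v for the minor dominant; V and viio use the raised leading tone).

The chord is a dominant seventh chord on A.
A dominant resolves down a perfect fifth: A → D. In A minor, D is scale degree 4, i.e. iv.

iv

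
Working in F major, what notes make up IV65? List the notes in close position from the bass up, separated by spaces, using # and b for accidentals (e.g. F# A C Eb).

D F A Bb

The numeral's case and figure indicate a major seventh chord. In F major its root, scale degree 4, is Bb.
Stacking thirds from Bb gives Bb-D-F-A.
With the 65 figure the chord is in first inversion; from the bass D upward in close position it reads D-F-A-Bb.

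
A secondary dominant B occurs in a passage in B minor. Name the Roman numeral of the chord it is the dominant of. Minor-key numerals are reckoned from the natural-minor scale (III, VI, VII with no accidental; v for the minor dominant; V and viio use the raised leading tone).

iv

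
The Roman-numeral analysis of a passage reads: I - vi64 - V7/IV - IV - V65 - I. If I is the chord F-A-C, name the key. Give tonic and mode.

The anchor chord is a major triad on F, labeled I.
If F is scale degree 1 and the mode makes that degree carry a major triad, the tonic is F and the mode is major.

F major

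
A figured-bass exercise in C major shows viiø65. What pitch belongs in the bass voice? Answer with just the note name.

viiø in C major has root B; the chord is B-D-F-A.
The figure 65 means first inversion — the third is in the bass.

D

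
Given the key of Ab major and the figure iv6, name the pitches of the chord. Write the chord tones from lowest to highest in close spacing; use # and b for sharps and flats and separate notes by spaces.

Fb Ab Db

Scale degree 4 in Ab major is Db; here the chord built on it is altered to a minor triad. iv6 is the minor subdominant, borrowed from the parallel minor.
So the chord is Db-Fb-Ab.
With the 6 figure the chord is in first inversion; from the bass Fb upward in close position it reads Fb-Ab-Db.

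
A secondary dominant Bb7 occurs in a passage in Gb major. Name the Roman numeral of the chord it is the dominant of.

vi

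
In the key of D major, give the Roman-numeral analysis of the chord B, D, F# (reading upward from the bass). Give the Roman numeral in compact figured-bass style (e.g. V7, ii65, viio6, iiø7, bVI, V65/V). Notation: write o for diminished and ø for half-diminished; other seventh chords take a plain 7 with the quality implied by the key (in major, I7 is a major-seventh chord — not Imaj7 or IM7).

The pitches B-D-F# form a minor triad rooted on B.
B is scale degree 6 in D major, and a minor triad on that degree is written vi.

vi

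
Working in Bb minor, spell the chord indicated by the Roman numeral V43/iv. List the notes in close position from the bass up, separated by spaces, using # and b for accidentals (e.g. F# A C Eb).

F Ab Bb D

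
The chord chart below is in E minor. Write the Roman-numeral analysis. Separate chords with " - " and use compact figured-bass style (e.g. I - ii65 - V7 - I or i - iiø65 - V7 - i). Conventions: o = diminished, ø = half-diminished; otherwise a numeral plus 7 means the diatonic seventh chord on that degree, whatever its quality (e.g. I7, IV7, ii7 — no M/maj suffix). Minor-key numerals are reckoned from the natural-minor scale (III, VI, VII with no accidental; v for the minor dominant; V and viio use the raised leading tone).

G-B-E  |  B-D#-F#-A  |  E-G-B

i6 - V7 - i

G-B-E: minor triad on E = scale degree 1 → i6.
B-D#-F#-A: root B is the dominant; dominant seventh chord there is V7.
E-G-B has root E, degree 1 in E minor, so i.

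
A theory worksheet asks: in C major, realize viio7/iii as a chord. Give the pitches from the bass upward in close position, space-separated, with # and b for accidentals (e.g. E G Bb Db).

D# F# A C

The slash marks an applied leading-tone chord: viio of iii. In C major, iii is E, so the leading tone to it is D#, a half step below.
Building a fully diminished seventh chord on D# gives D#-F#-A-C.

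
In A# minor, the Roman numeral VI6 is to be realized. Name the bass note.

A#

VI in A# minor has root F#; the chord is F#-A#-C#.
The figure 6 means first inversion — the third is in the bass.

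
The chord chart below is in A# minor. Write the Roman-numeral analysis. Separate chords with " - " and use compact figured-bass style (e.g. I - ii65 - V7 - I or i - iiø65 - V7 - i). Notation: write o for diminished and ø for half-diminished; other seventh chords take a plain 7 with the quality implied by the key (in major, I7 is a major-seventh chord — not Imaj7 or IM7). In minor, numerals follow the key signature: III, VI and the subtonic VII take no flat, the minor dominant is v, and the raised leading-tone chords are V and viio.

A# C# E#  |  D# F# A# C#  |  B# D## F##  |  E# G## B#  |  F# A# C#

i - iv7 - V/V - V - VI

A#-C#-E# has root A#, degree 1 in A# minor, so i.
D#-F#-A#-C#: minor seventh chord on D# = scale degree 4 → iv7.
B#-D##-F##: a major triad on B#, the applied dominant of V → V/V.
E#-G##-B#: major triad on E# = scale degree 5 → V.
F#-A#-C#: major triad on F# = scale degree 6 → VI.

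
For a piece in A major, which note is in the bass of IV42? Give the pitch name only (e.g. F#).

C#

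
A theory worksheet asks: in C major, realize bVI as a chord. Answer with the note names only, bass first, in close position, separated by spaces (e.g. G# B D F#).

Ab C Eb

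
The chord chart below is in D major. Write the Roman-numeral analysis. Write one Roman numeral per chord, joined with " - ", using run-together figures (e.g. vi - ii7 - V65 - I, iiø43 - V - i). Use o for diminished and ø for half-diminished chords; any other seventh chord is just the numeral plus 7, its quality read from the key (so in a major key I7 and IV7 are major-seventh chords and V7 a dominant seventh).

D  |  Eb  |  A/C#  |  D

D has root D, degree 1 in D major, so I.
Eb: major triad on Eb — chromatic; Eb is the lowered second degree, so this is the Neapolitan chord, bII.
A/C# has root A, degree 5 in D major, so V6.
D: root D is the tonic; major triad there is I.

I - bII - V6 - I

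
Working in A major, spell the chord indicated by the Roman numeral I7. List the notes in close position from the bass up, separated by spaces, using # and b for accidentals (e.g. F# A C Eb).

A C# E G#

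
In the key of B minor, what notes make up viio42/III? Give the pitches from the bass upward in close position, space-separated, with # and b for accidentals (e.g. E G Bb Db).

Bb C# E G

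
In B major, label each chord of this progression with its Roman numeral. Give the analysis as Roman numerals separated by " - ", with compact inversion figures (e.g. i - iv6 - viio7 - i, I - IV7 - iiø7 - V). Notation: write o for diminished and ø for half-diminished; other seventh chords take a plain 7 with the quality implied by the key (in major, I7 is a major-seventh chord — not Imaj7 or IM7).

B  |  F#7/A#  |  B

I - V65 - I

B: major triad on B = scale degree 1 → I.
F#7/A#: root F# is the dominant; dominant seventh chord there is V65.
B: major triad on B = scale degree 1 → I.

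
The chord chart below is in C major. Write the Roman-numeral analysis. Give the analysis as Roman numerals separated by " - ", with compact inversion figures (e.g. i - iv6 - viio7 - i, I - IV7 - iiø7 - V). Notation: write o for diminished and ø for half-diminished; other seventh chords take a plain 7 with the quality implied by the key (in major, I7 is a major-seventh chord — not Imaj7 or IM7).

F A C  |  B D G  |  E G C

F-A-C: major triad on F = scale degree 4 → IV.
B-D-G has root G, degree 5 in C major, so V6.
E-G-C: root C is the tonic; major triad there is I6.

IV - V6 - I6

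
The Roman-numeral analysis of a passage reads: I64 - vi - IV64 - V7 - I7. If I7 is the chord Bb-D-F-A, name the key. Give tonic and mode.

Bb major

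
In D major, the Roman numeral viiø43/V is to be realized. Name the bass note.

D

The applied chord viiø43/V is rooted on G#: G#-B-D-F#.
The figure 43 means second inversion — the fifth is in the bass.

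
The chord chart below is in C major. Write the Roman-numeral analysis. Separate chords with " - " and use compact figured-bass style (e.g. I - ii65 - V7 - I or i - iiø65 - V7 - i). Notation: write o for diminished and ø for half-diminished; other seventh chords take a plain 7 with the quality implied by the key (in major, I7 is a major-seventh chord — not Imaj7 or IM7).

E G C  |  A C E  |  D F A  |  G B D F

I6 - vi - ii - V7

E-G-C has root C, degree 1 in C major, so I6.
A-C-E has root A, degree 6 in C major, so vi.
D-F-A: root D is the supertonic; minor triad there is ii.
G-B-D-F has root G, degree 5 in C major, so V7.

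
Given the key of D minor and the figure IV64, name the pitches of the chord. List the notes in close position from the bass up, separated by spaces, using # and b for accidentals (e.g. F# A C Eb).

IV64 is the major subdominant, borrowed from the parallel major. In D minor that root is G.
So the chord is G-B-D.
With the 64 figure the chord is in second inversion; from the bass D upward in close position it reads D-G-B.

D G B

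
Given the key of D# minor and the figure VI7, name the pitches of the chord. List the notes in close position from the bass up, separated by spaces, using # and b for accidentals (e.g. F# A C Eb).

B D# F# A#

In D# minor, scale degree 6 is B, and the diatonic chord built there is a major seventh chord.
Stacking thirds from B gives B-D#-F#-A#.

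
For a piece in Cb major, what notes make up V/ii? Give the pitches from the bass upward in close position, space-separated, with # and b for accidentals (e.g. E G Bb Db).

Ab C Eb

The slash means an applied dominant: we want the dominant of ii. In Cb major, ii is Db minor, and its dominant is built on Ab.
Building a major triad on Ab gives Ab-C-Eb.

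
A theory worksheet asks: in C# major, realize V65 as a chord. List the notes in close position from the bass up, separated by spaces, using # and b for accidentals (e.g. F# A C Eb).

B# D# F# G#

In C# major, the fifth degree is G#, and the diatonic chord built there is a dominant seventh chord.
That chord is spelled G#-B#-D#-F#.
The figured bass 65 indicates first inversion, placing the third (B#) in the bass: B#-D#-F#-G#.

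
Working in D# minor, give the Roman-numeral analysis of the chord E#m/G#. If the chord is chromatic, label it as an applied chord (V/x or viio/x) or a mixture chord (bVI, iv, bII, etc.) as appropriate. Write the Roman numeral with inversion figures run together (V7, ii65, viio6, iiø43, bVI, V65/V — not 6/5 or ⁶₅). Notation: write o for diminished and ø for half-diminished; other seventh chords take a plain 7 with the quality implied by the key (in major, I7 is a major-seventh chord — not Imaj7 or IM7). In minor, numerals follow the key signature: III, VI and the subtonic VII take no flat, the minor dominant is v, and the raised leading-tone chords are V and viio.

The pitches E#-G#-B# form a minor triad rooted on E#.
E# is the second degree of D# minor. This is the minor supertonic, borrowed from the parallel major (the Dorian ii).
With G# in the bass the chord is in first inversion, so the figured bass is 6.

ii6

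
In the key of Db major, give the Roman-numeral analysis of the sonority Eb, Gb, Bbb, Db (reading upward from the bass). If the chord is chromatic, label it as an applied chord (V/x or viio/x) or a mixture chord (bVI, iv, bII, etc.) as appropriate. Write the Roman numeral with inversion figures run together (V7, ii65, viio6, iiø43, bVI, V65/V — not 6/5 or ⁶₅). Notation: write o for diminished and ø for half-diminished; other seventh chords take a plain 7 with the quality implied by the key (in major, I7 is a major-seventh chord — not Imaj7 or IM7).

iiø7

Stacked in thirds the chord is Eb-Gb-Bbb-Db: a half-diminished seventh chord on Eb.
Eb is the second degree of Db major. This is the half-diminished supertonic seventh, borrowed from the parallel minor.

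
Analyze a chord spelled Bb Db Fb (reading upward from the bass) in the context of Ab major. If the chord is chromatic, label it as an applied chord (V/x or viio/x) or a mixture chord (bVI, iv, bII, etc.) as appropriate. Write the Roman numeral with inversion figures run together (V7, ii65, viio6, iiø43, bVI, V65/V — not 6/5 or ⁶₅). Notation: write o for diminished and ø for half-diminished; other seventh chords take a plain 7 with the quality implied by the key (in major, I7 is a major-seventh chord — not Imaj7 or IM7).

Stacked in thirds the chord is Bb-Db-Fb: a diminished triad on Bb.
Bb is the second degree of Ab major. This is the diminished supertonic triad, borrowed from the parallel minor.

iio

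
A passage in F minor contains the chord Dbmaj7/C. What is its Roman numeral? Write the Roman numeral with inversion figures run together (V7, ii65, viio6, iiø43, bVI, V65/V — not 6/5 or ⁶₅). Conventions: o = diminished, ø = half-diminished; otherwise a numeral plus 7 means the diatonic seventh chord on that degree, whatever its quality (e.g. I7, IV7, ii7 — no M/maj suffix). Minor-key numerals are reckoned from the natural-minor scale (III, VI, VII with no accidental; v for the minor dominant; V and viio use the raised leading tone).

VI42

The pitches Db-F-Ab-C form a major seventh chord rooted on Db.
In F minor, Db is the submediant; the diatonic major seventh chord there is VI7.
With C in the bass the chord is in third inversion, so the figured bass is 42.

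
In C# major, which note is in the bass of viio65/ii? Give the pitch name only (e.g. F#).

E#

The applied chord viio65/ii is rooted on C##: C##-E#-G#-B.
The figure 65 means first inversion — the third is in the bass.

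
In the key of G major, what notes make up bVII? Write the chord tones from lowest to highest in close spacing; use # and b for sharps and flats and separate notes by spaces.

F A C

bVII is a major triad on the lowered seventh degree (the subtonic), borrowed from the parallel minor. In G major that root is F.
So the chord is F-A-C.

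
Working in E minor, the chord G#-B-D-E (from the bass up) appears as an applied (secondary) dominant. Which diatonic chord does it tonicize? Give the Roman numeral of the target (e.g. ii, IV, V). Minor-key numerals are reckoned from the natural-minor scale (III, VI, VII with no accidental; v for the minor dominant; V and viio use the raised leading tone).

iv

The chord is a dominant seventh chord on E.
A dominant resolves down a perfect fifth: E → A. In E minor, A is scale degree 4, i.e. iv.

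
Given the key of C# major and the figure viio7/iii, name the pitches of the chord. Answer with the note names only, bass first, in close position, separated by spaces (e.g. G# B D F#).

The slash marks an applied leading-tone chord: viio of iii. In C# major, iii is E#, so the leading tone to it is D##, a half step below.
Building a fully diminished seventh chord on D## gives D##-F##-A#-C#.

D## F## A# C#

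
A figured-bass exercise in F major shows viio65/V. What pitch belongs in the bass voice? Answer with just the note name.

D

The applied chord viio65/V is rooted on B: B-D-F-Ab.
The figure 65 means first inversion — the third is in the bass.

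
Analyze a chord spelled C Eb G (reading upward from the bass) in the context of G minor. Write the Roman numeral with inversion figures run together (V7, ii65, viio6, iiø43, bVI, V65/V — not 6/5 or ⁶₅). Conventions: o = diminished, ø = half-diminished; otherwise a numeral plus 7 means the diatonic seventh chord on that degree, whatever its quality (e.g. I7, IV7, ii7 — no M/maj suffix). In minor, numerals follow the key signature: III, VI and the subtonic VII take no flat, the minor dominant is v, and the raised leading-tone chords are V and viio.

iv

The pitches C-Eb-G form a minor triad rooted on C.
In G minor, C is the subdominant; the diatonic minor triad there is iv.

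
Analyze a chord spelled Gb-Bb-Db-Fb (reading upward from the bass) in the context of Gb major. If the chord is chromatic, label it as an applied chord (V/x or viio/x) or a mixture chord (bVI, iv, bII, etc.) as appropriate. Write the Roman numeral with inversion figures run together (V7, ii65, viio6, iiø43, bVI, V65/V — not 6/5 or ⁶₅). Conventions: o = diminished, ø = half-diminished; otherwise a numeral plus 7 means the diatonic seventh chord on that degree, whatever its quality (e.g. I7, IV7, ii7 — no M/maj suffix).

V7/IV

The pitches Gb-Bb-Db-Fb form a dominant seventh chord rooted on Gb.
Gb is not a diatonic chord root with this quality in Gb major, but it lies a perfect fifth above Cb (IV), so the chord functions as an applied dominant of IV.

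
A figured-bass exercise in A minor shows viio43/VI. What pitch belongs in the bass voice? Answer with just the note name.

Bb

The applied chord viio43/VI is rooted on E: E-G-Bb-Db.
The figure 43 means second inversion — the fifth is in the bass.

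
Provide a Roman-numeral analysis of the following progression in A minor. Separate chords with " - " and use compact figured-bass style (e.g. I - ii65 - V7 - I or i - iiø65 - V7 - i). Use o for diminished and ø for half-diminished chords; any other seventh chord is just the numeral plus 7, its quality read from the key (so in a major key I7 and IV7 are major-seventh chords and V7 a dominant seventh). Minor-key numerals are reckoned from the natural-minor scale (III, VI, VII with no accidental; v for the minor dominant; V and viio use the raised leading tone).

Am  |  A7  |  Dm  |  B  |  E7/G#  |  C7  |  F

Am: root A is the tonic; minor triad there is i.
A7: a dominant seventh chord on A, the applied dominant of iv → V7/iv.
Dm has root D, degree 4 in A minor, so iv.
B: chromatic; B is V of V, so V/V.
E7/G# has root E, degree 5 in A minor, so V65.
C7: chromatic; C is V of VI, so V7/VI.
F: major triad on F = scale degree 6 → VI.

i - V7/iv - iv - V/V - V65 - V7/VI - VI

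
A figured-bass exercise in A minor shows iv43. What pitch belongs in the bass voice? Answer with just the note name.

iv in A minor has root D; the chord is D-F-A-C.
The figure 43 means second inversion — the fifth is in the bass.

A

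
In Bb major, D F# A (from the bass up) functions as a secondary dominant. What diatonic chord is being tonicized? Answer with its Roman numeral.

vi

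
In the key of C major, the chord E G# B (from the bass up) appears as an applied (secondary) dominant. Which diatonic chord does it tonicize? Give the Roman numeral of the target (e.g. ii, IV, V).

The chord is a major triad on E.
A dominant resolves down a perfect fifth: E → A. In C major, A is scale degree 6, i.e. vi.

vi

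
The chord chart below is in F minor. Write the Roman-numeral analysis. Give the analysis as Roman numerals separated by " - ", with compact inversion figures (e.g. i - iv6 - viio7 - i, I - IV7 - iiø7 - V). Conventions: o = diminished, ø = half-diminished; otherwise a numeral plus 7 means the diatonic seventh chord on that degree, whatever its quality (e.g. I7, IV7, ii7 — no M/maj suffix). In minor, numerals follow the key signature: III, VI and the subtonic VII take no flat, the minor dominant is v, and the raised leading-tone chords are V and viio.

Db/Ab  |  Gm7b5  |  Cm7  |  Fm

Db/Ab has root Db, degree 6 in F minor, so VI64.
Gm7b5: root G is the supertonic; half-diminished seventh chord there is iiø7.
Cm7: root C is the dominant; minor seventh chord there is v7.
Fm: minor triad on F = scale degree 1 → i.

VI64 - iiø7 - v7 - i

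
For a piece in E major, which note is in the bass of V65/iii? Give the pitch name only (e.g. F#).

F##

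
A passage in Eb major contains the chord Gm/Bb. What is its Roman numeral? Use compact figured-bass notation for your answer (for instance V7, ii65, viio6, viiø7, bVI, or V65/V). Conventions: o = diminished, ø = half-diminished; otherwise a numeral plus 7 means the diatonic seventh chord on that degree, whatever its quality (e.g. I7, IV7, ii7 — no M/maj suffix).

The pitches G-Bb-D form a minor triad rooted on G.
G is scale degree 3 in Eb major, and a minor triad on that degree is written iii.
With Bb in the bass the chord is in first inversion, so the figured bass is 6.

iii6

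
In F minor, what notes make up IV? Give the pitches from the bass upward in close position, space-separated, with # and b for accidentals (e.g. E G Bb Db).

Scale degree 4 in F minor is Bb; here the chord built on it is altered to a major triad. IV is the major subdominant, borrowed from the parallel major.
So the chord is Bb-D-F.

Bb D F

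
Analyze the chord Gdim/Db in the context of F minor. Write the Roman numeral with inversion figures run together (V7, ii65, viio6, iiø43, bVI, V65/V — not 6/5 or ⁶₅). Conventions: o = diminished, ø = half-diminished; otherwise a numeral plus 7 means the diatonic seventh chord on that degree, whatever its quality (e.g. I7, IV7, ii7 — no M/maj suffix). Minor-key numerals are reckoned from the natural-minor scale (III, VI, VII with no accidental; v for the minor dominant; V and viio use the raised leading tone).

iio64

The pitches G-Bb-Db form a diminished triad rooted on G.
In F minor, G is the supertonic; the diatonic diminished triad there is iio.
With Db in the bass the chord is in second inversion, so the figured bass is 64.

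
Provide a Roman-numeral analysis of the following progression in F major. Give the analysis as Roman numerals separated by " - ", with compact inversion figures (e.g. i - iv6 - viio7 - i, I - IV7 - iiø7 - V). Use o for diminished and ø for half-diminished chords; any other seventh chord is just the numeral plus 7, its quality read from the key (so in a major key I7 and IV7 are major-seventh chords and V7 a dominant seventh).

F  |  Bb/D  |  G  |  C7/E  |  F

I - IV6 - V/V - V65 - I

F: major triad on F = scale degree 1 → I.
Bb/D: major triad on Bb = scale degree 4 → IV6.
G is the secondary dominant of V (major triad on G): V/V.
C7/E has root C, degree 5 in F major, so V65.
F: root F is the tonic; major triad there is I.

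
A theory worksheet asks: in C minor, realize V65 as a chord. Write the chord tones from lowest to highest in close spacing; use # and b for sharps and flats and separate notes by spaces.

In C minor, scale degree 5 is G. The dominant is major (leading tone raised), so V is a dominant seventh chord.
Stacking thirds from G gives G-B-D-F.
The figured bass 65 indicates first inversion, placing the third (B) in the bass: B-D-F-G.

B D F G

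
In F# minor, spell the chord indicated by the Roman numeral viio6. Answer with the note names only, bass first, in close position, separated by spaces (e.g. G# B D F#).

G# B E#

In F# minor, the leading-tone chord is built on the raised seventh degree, E#.
That chord is spelled E#-G#-B.
With the 6 figure the chord is in first inversion; from the bass G# upward in close position it reads G#-B-E#.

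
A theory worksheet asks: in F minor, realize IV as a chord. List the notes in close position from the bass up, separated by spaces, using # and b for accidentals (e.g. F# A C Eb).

Bb D F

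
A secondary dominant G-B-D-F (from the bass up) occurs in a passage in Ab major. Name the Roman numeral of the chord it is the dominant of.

iii

The chord is a dominant seventh chord on G.
A dominant resolves down a perfect fifth: G → C. In Ab major, C is scale degree 3, i.e. iii.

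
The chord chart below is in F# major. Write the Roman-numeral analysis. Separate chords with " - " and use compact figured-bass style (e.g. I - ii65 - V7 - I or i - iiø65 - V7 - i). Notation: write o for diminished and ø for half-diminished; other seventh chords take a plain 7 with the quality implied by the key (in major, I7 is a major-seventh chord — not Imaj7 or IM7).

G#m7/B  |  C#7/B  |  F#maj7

ii65 - V42 - I7

G#m7/B has root G#, degree 2 in F# major, so ii65.
C#7/B has root C#, degree 5 in F# major, so V42.
F#maj7: root F# is the tonic; major seventh chord there is I7.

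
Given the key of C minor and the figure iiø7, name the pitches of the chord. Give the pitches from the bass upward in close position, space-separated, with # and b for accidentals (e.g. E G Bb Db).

In C minor, the second degree is D, and the diatonic chord built there is a half-diminished seventh chord.
That chord is spelled D-F-Ab-C.

D F Ab C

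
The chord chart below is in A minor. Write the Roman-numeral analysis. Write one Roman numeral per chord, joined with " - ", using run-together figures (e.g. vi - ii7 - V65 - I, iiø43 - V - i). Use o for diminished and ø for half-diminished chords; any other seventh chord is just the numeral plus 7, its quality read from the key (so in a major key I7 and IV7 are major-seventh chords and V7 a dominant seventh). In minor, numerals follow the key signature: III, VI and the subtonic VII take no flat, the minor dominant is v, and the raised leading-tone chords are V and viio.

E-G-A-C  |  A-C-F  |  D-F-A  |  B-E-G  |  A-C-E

E-G-A-C has root A, degree 1 in A minor, so i43.
A-C-F: major triad on F = scale degree 6 → VI6.
D-F-A has root D, degree 4 in A minor, so iv.
B-E-G: root E is the dominant; minor triad there is v64.
A-C-E: minor triad on A = scale degree 1 → i.

i43 - VI6 - iv - v64 - i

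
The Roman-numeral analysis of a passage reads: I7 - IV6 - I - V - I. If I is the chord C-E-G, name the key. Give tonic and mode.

C major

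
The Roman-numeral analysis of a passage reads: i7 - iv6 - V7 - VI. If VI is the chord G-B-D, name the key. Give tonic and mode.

The anchor chord is a major triad on G, labeled VI.
VI on G implies G is the submediant; that puts the tonic at B, and the uppercase numeral fits minor mode.

B minor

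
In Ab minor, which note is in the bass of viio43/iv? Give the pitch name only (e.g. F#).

The applied chord viio43/iv is rooted on C: C-Eb-Gb-Bbb.
The figure 43 means second inversion — the fifth is in the bass.

Gb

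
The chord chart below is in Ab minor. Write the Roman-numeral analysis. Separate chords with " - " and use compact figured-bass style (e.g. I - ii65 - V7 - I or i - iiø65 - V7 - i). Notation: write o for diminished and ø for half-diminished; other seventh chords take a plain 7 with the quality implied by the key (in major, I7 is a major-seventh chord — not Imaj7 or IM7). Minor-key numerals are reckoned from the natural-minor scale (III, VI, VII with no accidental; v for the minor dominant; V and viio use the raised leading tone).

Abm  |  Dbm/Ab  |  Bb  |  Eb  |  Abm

Abm: root Ab is the tonic; minor triad there is i.
Dbm/Ab: root Db is the subdominant; minor triad there is iv64.
Bb: chromatic; Bb is V of V, so V/V.
Eb has root Eb, degree 5 in Ab minor, so V.
Abm has root Ab, degree 1 in Ab minor, so i.

i - iv64 - V/V - V - i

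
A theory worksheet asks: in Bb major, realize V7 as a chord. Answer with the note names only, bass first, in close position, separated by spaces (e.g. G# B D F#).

In Bb major, the fifth degree is F, and the diatonic chord built there is a dominant seventh chord.
Stacking thirds from F gives F-A-C-Eb.

F A C Eb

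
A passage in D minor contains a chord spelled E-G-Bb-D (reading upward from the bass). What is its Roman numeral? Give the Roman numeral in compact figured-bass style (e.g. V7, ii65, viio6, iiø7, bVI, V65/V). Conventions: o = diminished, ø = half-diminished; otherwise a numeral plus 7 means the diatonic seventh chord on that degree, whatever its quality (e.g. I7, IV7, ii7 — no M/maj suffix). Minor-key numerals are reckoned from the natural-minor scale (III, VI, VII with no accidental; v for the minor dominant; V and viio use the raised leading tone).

iiø7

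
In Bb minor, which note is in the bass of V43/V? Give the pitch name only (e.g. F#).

The applied chord V43/V is rooted on C: C-E-G-Bb.
The figure 43 means second inversion — the fifth is in the bass.

G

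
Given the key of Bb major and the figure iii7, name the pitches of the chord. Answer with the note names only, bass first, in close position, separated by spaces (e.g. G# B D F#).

D F A C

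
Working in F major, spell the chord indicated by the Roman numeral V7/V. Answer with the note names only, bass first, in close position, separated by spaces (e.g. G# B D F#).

G B D F

V7/V is a secondary dominant — the dominant seventh of V. V in F major is C, so the applied chord's root is G, a perfect fifth above.
Building a dominant seventh chord on G gives G-B-D-F.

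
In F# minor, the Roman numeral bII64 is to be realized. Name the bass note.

D

bII in F# minor has root G; the chord is G-B-D.
The figure 64 means second inversion — the fifth is in the bass.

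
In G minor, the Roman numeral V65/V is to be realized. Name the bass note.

C#

The applied chord V65/V is rooted on A: A-C#-E-G.
The figure 65 means first inversion — the third is in the bass.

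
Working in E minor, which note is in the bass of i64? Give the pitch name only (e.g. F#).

i in E minor has root E; the chord is E-G-B.
The figure 64 means second inversion — the fifth is in the bass.

B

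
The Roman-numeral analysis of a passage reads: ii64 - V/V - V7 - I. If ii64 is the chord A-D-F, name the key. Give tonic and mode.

ii64 is given as A-D-F — a minor triad with root D.
Counting down one scale step from D places the tonic on C; a minor triad on degree 2 is diatonic only in major.

C major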